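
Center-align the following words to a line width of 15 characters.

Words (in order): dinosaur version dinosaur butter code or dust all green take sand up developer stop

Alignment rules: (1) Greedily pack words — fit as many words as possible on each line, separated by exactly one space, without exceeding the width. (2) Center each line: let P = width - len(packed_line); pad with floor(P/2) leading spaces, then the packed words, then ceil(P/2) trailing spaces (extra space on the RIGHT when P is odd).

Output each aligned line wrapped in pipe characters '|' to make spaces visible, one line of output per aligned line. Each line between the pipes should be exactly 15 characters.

Answer: |   dinosaur    |
|    version    |
|dinosaur butter|
| code or dust  |
|all green take |
|    sand up    |
|developer stop |

Derivation:
Line 1: ['dinosaur'] (min_width=8, slack=7)
Line 2: ['version'] (min_width=7, slack=8)
Line 3: ['dinosaur', 'butter'] (min_width=15, slack=0)
Line 4: ['code', 'or', 'dust'] (min_width=12, slack=3)
Line 5: ['all', 'green', 'take'] (min_width=14, slack=1)
Line 6: ['sand', 'up'] (min_width=7, slack=8)
Line 7: ['developer', 'stop'] (min_width=14, slack=1)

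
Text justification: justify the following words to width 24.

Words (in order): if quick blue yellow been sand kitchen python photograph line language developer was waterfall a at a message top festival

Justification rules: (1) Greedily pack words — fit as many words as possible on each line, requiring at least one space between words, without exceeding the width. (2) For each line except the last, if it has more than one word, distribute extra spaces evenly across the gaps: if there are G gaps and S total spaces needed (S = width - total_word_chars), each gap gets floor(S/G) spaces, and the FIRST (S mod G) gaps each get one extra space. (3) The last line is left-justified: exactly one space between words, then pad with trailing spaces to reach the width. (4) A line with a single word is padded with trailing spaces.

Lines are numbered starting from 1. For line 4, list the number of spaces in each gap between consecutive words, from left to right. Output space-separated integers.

Line 1: ['if', 'quick', 'blue', 'yellow'] (min_width=20, slack=4)
Line 2: ['been', 'sand', 'kitchen', 'python'] (min_width=24, slack=0)
Line 3: ['photograph', 'line', 'language'] (min_width=24, slack=0)
Line 4: ['developer', 'was', 'waterfall'] (min_width=23, slack=1)
Line 5: ['a', 'at', 'a', 'message', 'top'] (min_width=18, slack=6)
Line 6: ['festival'] (min_width=8, slack=16)

Answer: 2 1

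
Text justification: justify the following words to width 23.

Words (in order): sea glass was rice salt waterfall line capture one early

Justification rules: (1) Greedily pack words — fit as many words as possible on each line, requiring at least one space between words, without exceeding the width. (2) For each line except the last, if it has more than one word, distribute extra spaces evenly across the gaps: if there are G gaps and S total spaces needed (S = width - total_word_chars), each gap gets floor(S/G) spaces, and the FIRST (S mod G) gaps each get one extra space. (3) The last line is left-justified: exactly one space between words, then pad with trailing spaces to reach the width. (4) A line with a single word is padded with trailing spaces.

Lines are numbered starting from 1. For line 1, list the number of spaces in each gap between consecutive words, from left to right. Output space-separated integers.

Line 1: ['sea', 'glass', 'was', 'rice', 'salt'] (min_width=23, slack=0)
Line 2: ['waterfall', 'line', 'capture'] (min_width=22, slack=1)
Line 3: ['one', 'early'] (min_width=9, slack=14)

Answer: 1 1 1 1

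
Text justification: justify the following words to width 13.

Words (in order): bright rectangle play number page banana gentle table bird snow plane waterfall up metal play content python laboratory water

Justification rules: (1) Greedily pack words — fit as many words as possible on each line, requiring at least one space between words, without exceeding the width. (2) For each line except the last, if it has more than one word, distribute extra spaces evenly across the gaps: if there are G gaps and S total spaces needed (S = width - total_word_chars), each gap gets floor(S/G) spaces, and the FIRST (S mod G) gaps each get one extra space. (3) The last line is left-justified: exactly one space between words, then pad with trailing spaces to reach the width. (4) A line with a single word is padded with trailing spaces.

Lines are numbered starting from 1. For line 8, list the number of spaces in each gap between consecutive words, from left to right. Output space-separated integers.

Answer: 2

Derivation:
Line 1: ['bright'] (min_width=6, slack=7)
Line 2: ['rectangle'] (min_width=9, slack=4)
Line 3: ['play', 'number'] (min_width=11, slack=2)
Line 4: ['page', 'banana'] (min_width=11, slack=2)
Line 5: ['gentle', 'table'] (min_width=12, slack=1)
Line 6: ['bird', 'snow'] (min_width=9, slack=4)
Line 7: ['plane'] (min_width=5, slack=8)
Line 8: ['waterfall', 'up'] (min_width=12, slack=1)
Line 9: ['metal', 'play'] (min_width=10, slack=3)
Line 10: ['content'] (min_width=7, slack=6)
Line 11: ['python'] (min_width=6, slack=7)
Line 12: ['laboratory'] (min_width=10, slack=3)
Line 13: ['water'] (min_width=5, slack=8)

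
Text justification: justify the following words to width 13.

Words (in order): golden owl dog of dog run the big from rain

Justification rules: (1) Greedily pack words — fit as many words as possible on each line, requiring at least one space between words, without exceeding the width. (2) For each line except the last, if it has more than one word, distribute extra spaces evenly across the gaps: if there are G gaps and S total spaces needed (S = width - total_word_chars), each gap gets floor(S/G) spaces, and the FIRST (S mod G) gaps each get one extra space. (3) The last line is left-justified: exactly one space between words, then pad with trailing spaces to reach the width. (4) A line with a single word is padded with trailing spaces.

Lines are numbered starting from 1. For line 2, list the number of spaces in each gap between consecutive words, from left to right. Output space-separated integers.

Answer: 3 2

Derivation:
Line 1: ['golden', 'owl'] (min_width=10, slack=3)
Line 2: ['dog', 'of', 'dog'] (min_width=10, slack=3)
Line 3: ['run', 'the', 'big'] (min_width=11, slack=2)
Line 4: ['from', 'rain'] (min_width=9, slack=4)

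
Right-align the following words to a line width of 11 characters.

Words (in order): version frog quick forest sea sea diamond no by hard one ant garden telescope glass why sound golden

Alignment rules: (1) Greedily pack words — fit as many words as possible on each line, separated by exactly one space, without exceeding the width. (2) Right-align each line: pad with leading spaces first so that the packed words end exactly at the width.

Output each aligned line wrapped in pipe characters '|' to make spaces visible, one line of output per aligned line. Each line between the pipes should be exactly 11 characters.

Answer: |    version|
| frog quick|
| forest sea|
|sea diamond|
| no by hard|
|    one ant|
|     garden|
|  telescope|
|  glass why|
|      sound|
|     golden|

Derivation:
Line 1: ['version'] (min_width=7, slack=4)
Line 2: ['frog', 'quick'] (min_width=10, slack=1)
Line 3: ['forest', 'sea'] (min_width=10, slack=1)
Line 4: ['sea', 'diamond'] (min_width=11, slack=0)
Line 5: ['no', 'by', 'hard'] (min_width=10, slack=1)
Line 6: ['one', 'ant'] (min_width=7, slack=4)
Line 7: ['garden'] (min_width=6, slack=5)
Line 8: ['telescope'] (min_width=9, slack=2)
Line 9: ['glass', 'why'] (min_width=9, slack=2)
Line 10: ['sound'] (min_width=5, slack=6)
Line 11: ['golden'] (min_width=6, slack=5)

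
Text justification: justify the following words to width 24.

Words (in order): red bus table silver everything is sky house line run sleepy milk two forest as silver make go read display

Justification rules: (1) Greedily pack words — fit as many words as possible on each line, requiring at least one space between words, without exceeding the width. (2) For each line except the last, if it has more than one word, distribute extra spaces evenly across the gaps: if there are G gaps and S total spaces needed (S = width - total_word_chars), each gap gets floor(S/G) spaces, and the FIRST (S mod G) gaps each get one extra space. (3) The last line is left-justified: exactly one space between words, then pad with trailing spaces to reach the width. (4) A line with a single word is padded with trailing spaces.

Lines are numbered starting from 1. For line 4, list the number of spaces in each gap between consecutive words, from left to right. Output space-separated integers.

Line 1: ['red', 'bus', 'table', 'silver'] (min_width=20, slack=4)
Line 2: ['everything', 'is', 'sky', 'house'] (min_width=23, slack=1)
Line 3: ['line', 'run', 'sleepy', 'milk', 'two'] (min_width=24, slack=0)
Line 4: ['forest', 'as', 'silver', 'make', 'go'] (min_width=24, slack=0)
Line 5: ['read', 'display'] (min_width=12, slack=12)

Answer: 1 1 1 1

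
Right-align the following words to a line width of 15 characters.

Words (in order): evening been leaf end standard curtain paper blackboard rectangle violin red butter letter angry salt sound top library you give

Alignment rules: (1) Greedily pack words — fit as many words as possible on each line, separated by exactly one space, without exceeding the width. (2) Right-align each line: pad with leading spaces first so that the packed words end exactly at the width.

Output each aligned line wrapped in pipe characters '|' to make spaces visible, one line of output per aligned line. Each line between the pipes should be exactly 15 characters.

Answer: |   evening been|
|       leaf end|
|       standard|
|  curtain paper|
|     blackboard|
|      rectangle|
|     violin red|
|  butter letter|
|     angry salt|
|      sound top|
|    library you|
|           give|

Derivation:
Line 1: ['evening', 'been'] (min_width=12, slack=3)
Line 2: ['leaf', 'end'] (min_width=8, slack=7)
Line 3: ['standard'] (min_width=8, slack=7)
Line 4: ['curtain', 'paper'] (min_width=13, slack=2)
Line 5: ['blackboard'] (min_width=10, slack=5)
Line 6: ['rectangle'] (min_width=9, slack=6)
Line 7: ['violin', 'red'] (min_width=10, slack=5)
Line 8: ['butter', 'letter'] (min_width=13, slack=2)
Line 9: ['angry', 'salt'] (min_width=10, slack=5)
Line 10: ['sound', 'top'] (min_width=9, slack=6)
Line 11: ['library', 'you'] (min_width=11, slack=4)
Line 12: ['give'] (min_width=4, slack=11)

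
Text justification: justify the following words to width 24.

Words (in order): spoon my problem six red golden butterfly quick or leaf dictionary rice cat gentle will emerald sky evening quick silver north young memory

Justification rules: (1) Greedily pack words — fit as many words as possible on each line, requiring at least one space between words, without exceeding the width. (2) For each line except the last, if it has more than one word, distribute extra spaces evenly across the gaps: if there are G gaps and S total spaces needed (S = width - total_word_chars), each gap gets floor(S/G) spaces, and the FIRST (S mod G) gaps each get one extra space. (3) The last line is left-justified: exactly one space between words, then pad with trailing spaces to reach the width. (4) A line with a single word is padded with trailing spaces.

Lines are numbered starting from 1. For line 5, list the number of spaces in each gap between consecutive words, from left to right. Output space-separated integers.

Answer: 1 1 1

Derivation:
Line 1: ['spoon', 'my', 'problem', 'six', 'red'] (min_width=24, slack=0)
Line 2: ['golden', 'butterfly', 'quick'] (min_width=22, slack=2)
Line 3: ['or', 'leaf', 'dictionary', 'rice'] (min_width=23, slack=1)
Line 4: ['cat', 'gentle', 'will', 'emerald'] (min_width=23, slack=1)
Line 5: ['sky', 'evening', 'quick', 'silver'] (min_width=24, slack=0)
Line 6: ['north', 'young', 'memory'] (min_width=18, slack=6)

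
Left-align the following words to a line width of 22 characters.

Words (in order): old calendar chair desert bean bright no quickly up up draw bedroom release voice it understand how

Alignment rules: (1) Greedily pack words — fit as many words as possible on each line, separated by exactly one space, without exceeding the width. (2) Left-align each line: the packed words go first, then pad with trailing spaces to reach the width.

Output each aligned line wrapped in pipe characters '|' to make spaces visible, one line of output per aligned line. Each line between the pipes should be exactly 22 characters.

Answer: |old calendar chair    |
|desert bean bright no |
|quickly up up draw    |
|bedroom release voice |
|it understand how     |

Derivation:
Line 1: ['old', 'calendar', 'chair'] (min_width=18, slack=4)
Line 2: ['desert', 'bean', 'bright', 'no'] (min_width=21, slack=1)
Line 3: ['quickly', 'up', 'up', 'draw'] (min_width=18, slack=4)
Line 4: ['bedroom', 'release', 'voice'] (min_width=21, slack=1)
Line 5: ['it', 'understand', 'how'] (min_width=17, slack=5)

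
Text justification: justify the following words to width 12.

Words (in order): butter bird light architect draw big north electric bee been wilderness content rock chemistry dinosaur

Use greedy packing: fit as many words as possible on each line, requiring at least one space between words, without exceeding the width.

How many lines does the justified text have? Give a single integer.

Line 1: ['butter', 'bird'] (min_width=11, slack=1)
Line 2: ['light'] (min_width=5, slack=7)
Line 3: ['architect'] (min_width=9, slack=3)
Line 4: ['draw', 'big'] (min_width=8, slack=4)
Line 5: ['north'] (min_width=5, slack=7)
Line 6: ['electric', 'bee'] (min_width=12, slack=0)
Line 7: ['been'] (min_width=4, slack=8)
Line 8: ['wilderness'] (min_width=10, slack=2)
Line 9: ['content', 'rock'] (min_width=12, slack=0)
Line 10: ['chemistry'] (min_width=9, slack=3)
Line 11: ['dinosaur'] (min_width=8, slack=4)
Total lines: 11

Answer: 11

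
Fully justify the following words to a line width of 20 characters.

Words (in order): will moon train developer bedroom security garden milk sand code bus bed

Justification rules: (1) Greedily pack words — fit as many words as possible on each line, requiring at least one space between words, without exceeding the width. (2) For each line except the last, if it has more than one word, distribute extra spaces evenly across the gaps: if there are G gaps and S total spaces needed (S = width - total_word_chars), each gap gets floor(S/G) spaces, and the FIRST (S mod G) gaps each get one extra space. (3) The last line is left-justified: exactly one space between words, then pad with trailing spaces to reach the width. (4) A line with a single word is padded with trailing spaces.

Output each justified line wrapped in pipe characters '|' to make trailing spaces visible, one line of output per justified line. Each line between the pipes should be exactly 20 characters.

Answer: |will    moon   train|
|developer    bedroom|
|security garden milk|
|sand code bus bed   |

Derivation:
Line 1: ['will', 'moon', 'train'] (min_width=15, slack=5)
Line 2: ['developer', 'bedroom'] (min_width=17, slack=3)
Line 3: ['security', 'garden', 'milk'] (min_width=20, slack=0)
Line 4: ['sand', 'code', 'bus', 'bed'] (min_width=17, slack=3)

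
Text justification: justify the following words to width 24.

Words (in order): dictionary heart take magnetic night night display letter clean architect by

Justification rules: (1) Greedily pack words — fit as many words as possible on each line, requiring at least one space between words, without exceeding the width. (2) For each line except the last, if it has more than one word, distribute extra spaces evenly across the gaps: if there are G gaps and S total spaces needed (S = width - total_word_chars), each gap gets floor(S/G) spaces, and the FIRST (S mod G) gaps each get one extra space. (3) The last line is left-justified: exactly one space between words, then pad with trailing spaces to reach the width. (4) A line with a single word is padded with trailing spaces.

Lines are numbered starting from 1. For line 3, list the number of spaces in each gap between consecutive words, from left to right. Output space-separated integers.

Line 1: ['dictionary', 'heart', 'take'] (min_width=21, slack=3)
Line 2: ['magnetic', 'night', 'night'] (min_width=20, slack=4)
Line 3: ['display', 'letter', 'clean'] (min_width=20, slack=4)
Line 4: ['architect', 'by'] (min_width=12, slack=12)

Answer: 3 3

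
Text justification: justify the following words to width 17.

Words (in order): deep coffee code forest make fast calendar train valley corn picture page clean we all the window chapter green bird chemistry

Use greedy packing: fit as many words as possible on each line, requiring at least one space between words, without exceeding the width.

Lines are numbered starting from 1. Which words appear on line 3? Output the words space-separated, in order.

Line 1: ['deep', 'coffee', 'code'] (min_width=16, slack=1)
Line 2: ['forest', 'make', 'fast'] (min_width=16, slack=1)
Line 3: ['calendar', 'train'] (min_width=14, slack=3)
Line 4: ['valley', 'corn'] (min_width=11, slack=6)
Line 5: ['picture', 'page'] (min_width=12, slack=5)
Line 6: ['clean', 'we', 'all', 'the'] (min_width=16, slack=1)
Line 7: ['window', 'chapter'] (min_width=14, slack=3)
Line 8: ['green', 'bird'] (min_width=10, slack=7)
Line 9: ['chemistry'] (min_width=9, slack=8)

Answer: calendar train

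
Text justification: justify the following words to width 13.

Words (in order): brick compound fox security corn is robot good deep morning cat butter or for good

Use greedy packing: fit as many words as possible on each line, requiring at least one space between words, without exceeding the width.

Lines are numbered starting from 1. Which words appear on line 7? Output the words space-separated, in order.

Line 1: ['brick'] (min_width=5, slack=8)
Line 2: ['compound', 'fox'] (min_width=12, slack=1)
Line 3: ['security', 'corn'] (min_width=13, slack=0)
Line 4: ['is', 'robot', 'good'] (min_width=13, slack=0)
Line 5: ['deep', 'morning'] (min_width=12, slack=1)
Line 6: ['cat', 'butter', 'or'] (min_width=13, slack=0)
Line 7: ['for', 'good'] (min_width=8, slack=5)

Answer: for good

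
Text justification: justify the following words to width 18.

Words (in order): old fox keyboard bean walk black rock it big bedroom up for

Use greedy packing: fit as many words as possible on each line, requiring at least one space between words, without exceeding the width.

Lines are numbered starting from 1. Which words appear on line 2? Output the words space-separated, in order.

Answer: bean walk black

Derivation:
Line 1: ['old', 'fox', 'keyboard'] (min_width=16, slack=2)
Line 2: ['bean', 'walk', 'black'] (min_width=15, slack=3)
Line 3: ['rock', 'it', 'big'] (min_width=11, slack=7)
Line 4: ['bedroom', 'up', 'for'] (min_width=14, slack=4)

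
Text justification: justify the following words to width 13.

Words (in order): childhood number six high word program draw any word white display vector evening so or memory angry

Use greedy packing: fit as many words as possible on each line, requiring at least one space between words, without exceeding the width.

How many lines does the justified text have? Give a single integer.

Answer: 9

Derivation:
Line 1: ['childhood'] (min_width=9, slack=4)
Line 2: ['number', 'six'] (min_width=10, slack=3)
Line 3: ['high', 'word'] (min_width=9, slack=4)
Line 4: ['program', 'draw'] (min_width=12, slack=1)
Line 5: ['any', 'word'] (min_width=8, slack=5)
Line 6: ['white', 'display'] (min_width=13, slack=0)
Line 7: ['vector'] (min_width=6, slack=7)
Line 8: ['evening', 'so', 'or'] (min_width=13, slack=0)
Line 9: ['memory', 'angry'] (min_width=12, slack=1)
Total lines: 9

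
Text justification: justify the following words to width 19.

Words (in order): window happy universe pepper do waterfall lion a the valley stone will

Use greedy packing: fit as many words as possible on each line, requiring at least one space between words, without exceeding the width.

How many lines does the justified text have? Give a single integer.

Line 1: ['window', 'happy'] (min_width=12, slack=7)
Line 2: ['universe', 'pepper', 'do'] (min_width=18, slack=1)
Line 3: ['waterfall', 'lion', 'a'] (min_width=16, slack=3)
Line 4: ['the', 'valley', 'stone'] (min_width=16, slack=3)
Line 5: ['will'] (min_width=4, slack=15)
Total lines: 5

Answer: 5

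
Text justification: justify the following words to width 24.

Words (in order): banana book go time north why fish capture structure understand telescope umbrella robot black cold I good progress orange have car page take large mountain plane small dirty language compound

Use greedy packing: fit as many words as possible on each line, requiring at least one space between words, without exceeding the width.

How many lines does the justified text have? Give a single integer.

Line 1: ['banana', 'book', 'go', 'time'] (min_width=19, slack=5)
Line 2: ['north', 'why', 'fish', 'capture'] (min_width=22, slack=2)
Line 3: ['structure', 'understand'] (min_width=20, slack=4)
Line 4: ['telescope', 'umbrella', 'robot'] (min_width=24, slack=0)
Line 5: ['black', 'cold', 'I', 'good'] (min_width=17, slack=7)
Line 6: ['progress', 'orange', 'have', 'car'] (min_width=24, slack=0)
Line 7: ['page', 'take', 'large', 'mountain'] (min_width=24, slack=0)
Line 8: ['plane', 'small', 'dirty'] (min_width=17, slack=7)
Line 9: ['language', 'compound'] (min_width=17, slack=7)
Total lines: 9

Answer: 9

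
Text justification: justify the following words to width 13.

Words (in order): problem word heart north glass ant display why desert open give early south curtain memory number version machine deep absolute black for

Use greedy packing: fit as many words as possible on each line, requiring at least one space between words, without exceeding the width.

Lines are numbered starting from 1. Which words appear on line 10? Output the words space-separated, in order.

Answer: machine deep

Derivation:
Line 1: ['problem', 'word'] (min_width=12, slack=1)
Line 2: ['heart', 'north'] (min_width=11, slack=2)
Line 3: ['glass', 'ant'] (min_width=9, slack=4)
Line 4: ['display', 'why'] (min_width=11, slack=2)
Line 5: ['desert', 'open'] (min_width=11, slack=2)
Line 6: ['give', 'early'] (min_width=10, slack=3)
Line 7: ['south', 'curtain'] (min_width=13, slack=0)
Line 8: ['memory', 'number'] (min_width=13, slack=0)
Line 9: ['version'] (min_width=7, slack=6)
Line 10: ['machine', 'deep'] (min_width=12, slack=1)
Line 11: ['absolute'] (min_width=8, slack=5)
Line 12: ['black', 'for'] (min_width=9, slack=4)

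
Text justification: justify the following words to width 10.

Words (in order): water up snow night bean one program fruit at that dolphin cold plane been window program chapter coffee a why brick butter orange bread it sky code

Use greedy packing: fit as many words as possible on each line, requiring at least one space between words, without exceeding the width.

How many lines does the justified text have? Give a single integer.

Line 1: ['water', 'up'] (min_width=8, slack=2)
Line 2: ['snow', 'night'] (min_width=10, slack=0)
Line 3: ['bean', 'one'] (min_width=8, slack=2)
Line 4: ['program'] (min_width=7, slack=3)
Line 5: ['fruit', 'at'] (min_width=8, slack=2)
Line 6: ['that'] (min_width=4, slack=6)
Line 7: ['dolphin'] (min_width=7, slack=3)
Line 8: ['cold', 'plane'] (min_width=10, slack=0)
Line 9: ['been'] (min_width=4, slack=6)
Line 10: ['window'] (min_width=6, slack=4)
Line 11: ['program'] (min_width=7, slack=3)
Line 12: ['chapter'] (min_width=7, slack=3)
Line 13: ['coffee', 'a'] (min_width=8, slack=2)
Line 14: ['why', 'brick'] (min_width=9, slack=1)
Line 15: ['butter'] (min_width=6, slack=4)
Line 16: ['orange'] (min_width=6, slack=4)
Line 17: ['bread', 'it'] (min_width=8, slack=2)
Line 18: ['sky', 'code'] (min_width=8, slack=2)
Total lines: 18

Answer: 18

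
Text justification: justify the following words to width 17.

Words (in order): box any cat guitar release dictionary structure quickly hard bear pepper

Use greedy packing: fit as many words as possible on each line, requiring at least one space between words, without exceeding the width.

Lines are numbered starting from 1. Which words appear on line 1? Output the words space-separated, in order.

Answer: box any cat

Derivation:
Line 1: ['box', 'any', 'cat'] (min_width=11, slack=6)
Line 2: ['guitar', 'release'] (min_width=14, slack=3)
Line 3: ['dictionary'] (min_width=10, slack=7)
Line 4: ['structure', 'quickly'] (min_width=17, slack=0)
Line 5: ['hard', 'bear', 'pepper'] (min_width=16, slack=1)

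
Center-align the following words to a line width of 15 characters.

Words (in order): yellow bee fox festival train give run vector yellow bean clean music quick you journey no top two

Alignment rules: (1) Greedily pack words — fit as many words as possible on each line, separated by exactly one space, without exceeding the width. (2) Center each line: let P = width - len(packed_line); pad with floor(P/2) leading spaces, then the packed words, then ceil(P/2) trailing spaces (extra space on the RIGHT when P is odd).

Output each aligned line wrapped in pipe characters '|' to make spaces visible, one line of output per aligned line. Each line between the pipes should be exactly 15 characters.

Line 1: ['yellow', 'bee', 'fox'] (min_width=14, slack=1)
Line 2: ['festival', 'train'] (min_width=14, slack=1)
Line 3: ['give', 'run', 'vector'] (min_width=15, slack=0)
Line 4: ['yellow', 'bean'] (min_width=11, slack=4)
Line 5: ['clean', 'music'] (min_width=11, slack=4)
Line 6: ['quick', 'you'] (min_width=9, slack=6)
Line 7: ['journey', 'no', 'top'] (min_width=14, slack=1)
Line 8: ['two'] (min_width=3, slack=12)

Answer: |yellow bee fox |
|festival train |
|give run vector|
|  yellow bean  |
|  clean music  |
|   quick you   |
|journey no top |
|      two      |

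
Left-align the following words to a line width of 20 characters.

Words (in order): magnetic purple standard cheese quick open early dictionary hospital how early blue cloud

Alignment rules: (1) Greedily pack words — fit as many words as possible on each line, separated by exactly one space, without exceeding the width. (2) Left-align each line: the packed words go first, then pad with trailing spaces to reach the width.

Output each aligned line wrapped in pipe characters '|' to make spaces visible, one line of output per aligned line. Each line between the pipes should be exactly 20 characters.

Answer: |magnetic purple     |
|standard cheese     |
|quick open early    |
|dictionary hospital |
|how early blue cloud|

Derivation:
Line 1: ['magnetic', 'purple'] (min_width=15, slack=5)
Line 2: ['standard', 'cheese'] (min_width=15, slack=5)
Line 3: ['quick', 'open', 'early'] (min_width=16, slack=4)
Line 4: ['dictionary', 'hospital'] (min_width=19, slack=1)
Line 5: ['how', 'early', 'blue', 'cloud'] (min_width=20, slack=0)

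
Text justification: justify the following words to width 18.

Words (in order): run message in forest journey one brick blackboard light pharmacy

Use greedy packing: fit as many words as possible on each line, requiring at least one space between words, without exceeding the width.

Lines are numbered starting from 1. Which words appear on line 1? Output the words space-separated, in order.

Line 1: ['run', 'message', 'in'] (min_width=14, slack=4)
Line 2: ['forest', 'journey', 'one'] (min_width=18, slack=0)
Line 3: ['brick', 'blackboard'] (min_width=16, slack=2)
Line 4: ['light', 'pharmacy'] (min_width=14, slack=4)

Answer: run message in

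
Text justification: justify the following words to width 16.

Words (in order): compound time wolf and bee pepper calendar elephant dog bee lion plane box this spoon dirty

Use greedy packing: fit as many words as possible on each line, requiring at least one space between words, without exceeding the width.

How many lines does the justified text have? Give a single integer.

Answer: 6

Derivation:
Line 1: ['compound', 'time'] (min_width=13, slack=3)
Line 2: ['wolf', 'and', 'bee'] (min_width=12, slack=4)
Line 3: ['pepper', 'calendar'] (min_width=15, slack=1)
Line 4: ['elephant', 'dog', 'bee'] (min_width=16, slack=0)
Line 5: ['lion', 'plane', 'box'] (min_width=14, slack=2)
Line 6: ['this', 'spoon', 'dirty'] (min_width=16, slack=0)
Total lines: 6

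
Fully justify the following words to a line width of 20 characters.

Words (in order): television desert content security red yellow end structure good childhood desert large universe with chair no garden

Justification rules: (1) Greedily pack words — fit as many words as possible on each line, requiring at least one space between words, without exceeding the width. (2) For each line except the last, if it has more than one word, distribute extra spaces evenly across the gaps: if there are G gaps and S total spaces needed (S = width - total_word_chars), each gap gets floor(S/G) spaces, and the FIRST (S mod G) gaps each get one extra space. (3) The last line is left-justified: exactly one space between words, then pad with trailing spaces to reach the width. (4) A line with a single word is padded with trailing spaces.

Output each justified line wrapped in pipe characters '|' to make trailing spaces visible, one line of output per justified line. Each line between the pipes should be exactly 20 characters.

Line 1: ['television', 'desert'] (min_width=17, slack=3)
Line 2: ['content', 'security', 'red'] (min_width=20, slack=0)
Line 3: ['yellow', 'end', 'structure'] (min_width=20, slack=0)
Line 4: ['good', 'childhood'] (min_width=14, slack=6)
Line 5: ['desert', 'large'] (min_width=12, slack=8)
Line 6: ['universe', 'with', 'chair'] (min_width=19, slack=1)
Line 7: ['no', 'garden'] (min_width=9, slack=11)

Answer: |television    desert|
|content security red|
|yellow end structure|
|good       childhood|
|desert         large|
|universe  with chair|
|no garden           |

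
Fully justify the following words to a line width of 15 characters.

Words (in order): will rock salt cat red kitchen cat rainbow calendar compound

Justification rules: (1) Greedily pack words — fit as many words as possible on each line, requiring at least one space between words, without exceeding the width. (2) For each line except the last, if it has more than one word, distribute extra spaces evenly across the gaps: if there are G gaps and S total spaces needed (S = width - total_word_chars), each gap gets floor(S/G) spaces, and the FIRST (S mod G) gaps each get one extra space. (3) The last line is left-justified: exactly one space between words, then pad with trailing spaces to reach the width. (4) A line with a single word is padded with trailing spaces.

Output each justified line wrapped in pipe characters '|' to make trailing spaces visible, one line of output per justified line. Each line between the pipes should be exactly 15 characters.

Answer: |will  rock salt|
|cat red kitchen|
|cat     rainbow|
|calendar       |
|compound       |

Derivation:
Line 1: ['will', 'rock', 'salt'] (min_width=14, slack=1)
Line 2: ['cat', 'red', 'kitchen'] (min_width=15, slack=0)
Line 3: ['cat', 'rainbow'] (min_width=11, slack=4)
Line 4: ['calendar'] (min_width=8, slack=7)
Line 5: ['compound'] (min_width=8, slack=7)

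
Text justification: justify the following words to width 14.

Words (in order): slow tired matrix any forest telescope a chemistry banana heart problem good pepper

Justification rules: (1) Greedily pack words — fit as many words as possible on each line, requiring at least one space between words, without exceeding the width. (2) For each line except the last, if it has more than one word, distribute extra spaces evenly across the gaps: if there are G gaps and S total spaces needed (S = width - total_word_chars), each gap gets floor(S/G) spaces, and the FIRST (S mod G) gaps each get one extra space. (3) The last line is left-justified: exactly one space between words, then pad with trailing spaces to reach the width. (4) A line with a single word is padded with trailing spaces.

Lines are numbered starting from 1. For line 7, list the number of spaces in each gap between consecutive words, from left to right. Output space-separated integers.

Line 1: ['slow', 'tired'] (min_width=10, slack=4)
Line 2: ['matrix', 'any'] (min_width=10, slack=4)
Line 3: ['forest'] (min_width=6, slack=8)
Line 4: ['telescope', 'a'] (min_width=11, slack=3)
Line 5: ['chemistry'] (min_width=9, slack=5)
Line 6: ['banana', 'heart'] (min_width=12, slack=2)
Line 7: ['problem', 'good'] (min_width=12, slack=2)
Line 8: ['pepper'] (min_width=6, slack=8)

Answer: 3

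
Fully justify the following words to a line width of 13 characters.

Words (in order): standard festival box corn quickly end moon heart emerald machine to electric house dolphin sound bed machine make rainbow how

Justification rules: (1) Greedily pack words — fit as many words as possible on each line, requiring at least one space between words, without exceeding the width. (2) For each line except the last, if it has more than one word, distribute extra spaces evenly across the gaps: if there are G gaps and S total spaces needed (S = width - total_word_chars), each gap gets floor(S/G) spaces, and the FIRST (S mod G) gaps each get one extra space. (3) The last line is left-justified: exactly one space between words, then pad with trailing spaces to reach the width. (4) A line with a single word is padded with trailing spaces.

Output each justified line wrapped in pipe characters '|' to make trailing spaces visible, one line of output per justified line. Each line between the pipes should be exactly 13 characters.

Line 1: ['standard'] (min_width=8, slack=5)
Line 2: ['festival', 'box'] (min_width=12, slack=1)
Line 3: ['corn', 'quickly'] (min_width=12, slack=1)
Line 4: ['end', 'moon'] (min_width=8, slack=5)
Line 5: ['heart', 'emerald'] (min_width=13, slack=0)
Line 6: ['machine', 'to'] (min_width=10, slack=3)
Line 7: ['electric'] (min_width=8, slack=5)
Line 8: ['house', 'dolphin'] (min_width=13, slack=0)
Line 9: ['sound', 'bed'] (min_width=9, slack=4)
Line 10: ['machine', 'make'] (min_width=12, slack=1)
Line 11: ['rainbow', 'how'] (min_width=11, slack=2)

Answer: |standard     |
|festival  box|
|corn  quickly|
|end      moon|
|heart emerald|
|machine    to|
|electric     |
|house dolphin|
|sound     bed|
|machine  make|
|rainbow how  |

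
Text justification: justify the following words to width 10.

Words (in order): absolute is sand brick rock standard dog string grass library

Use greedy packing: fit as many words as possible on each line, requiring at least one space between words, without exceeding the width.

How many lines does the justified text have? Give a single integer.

Answer: 7

Derivation:
Line 1: ['absolute'] (min_width=8, slack=2)
Line 2: ['is', 'sand'] (min_width=7, slack=3)
Line 3: ['brick', 'rock'] (min_width=10, slack=0)
Line 4: ['standard'] (min_width=8, slack=2)
Line 5: ['dog', 'string'] (min_width=10, slack=0)
Line 6: ['grass'] (min_width=5, slack=5)
Line 7: ['library'] (min_width=7, slack=3)
Total lines: 7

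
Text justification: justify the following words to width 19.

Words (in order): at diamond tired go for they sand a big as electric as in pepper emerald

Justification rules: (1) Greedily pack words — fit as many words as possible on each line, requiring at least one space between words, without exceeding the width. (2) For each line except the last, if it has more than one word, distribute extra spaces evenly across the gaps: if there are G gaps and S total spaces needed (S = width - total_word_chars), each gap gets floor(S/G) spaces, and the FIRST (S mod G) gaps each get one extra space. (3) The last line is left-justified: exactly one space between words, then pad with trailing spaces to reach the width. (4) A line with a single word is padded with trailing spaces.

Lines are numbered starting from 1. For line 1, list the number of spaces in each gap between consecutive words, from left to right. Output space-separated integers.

Answer: 1 1 1

Derivation:
Line 1: ['at', 'diamond', 'tired', 'go'] (min_width=19, slack=0)
Line 2: ['for', 'they', 'sand', 'a', 'big'] (min_width=19, slack=0)
Line 3: ['as', 'electric', 'as', 'in'] (min_width=17, slack=2)
Line 4: ['pepper', 'emerald'] (min_width=14, slack=5)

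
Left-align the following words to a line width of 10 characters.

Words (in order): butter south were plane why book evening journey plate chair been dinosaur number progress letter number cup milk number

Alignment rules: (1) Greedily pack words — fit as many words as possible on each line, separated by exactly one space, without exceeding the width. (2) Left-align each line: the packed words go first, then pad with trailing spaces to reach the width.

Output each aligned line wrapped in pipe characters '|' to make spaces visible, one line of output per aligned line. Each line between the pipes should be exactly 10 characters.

Answer: |butter    |
|south were|
|plane why |
|book      |
|evening   |
|journey   |
|plate     |
|chair been|
|dinosaur  |
|number    |
|progress  |
|letter    |
|number cup|
|milk      |
|number    |

Derivation:
Line 1: ['butter'] (min_width=6, slack=4)
Line 2: ['south', 'were'] (min_width=10, slack=0)
Line 3: ['plane', 'why'] (min_width=9, slack=1)
Line 4: ['book'] (min_width=4, slack=6)
Line 5: ['evening'] (min_width=7, slack=3)
Line 6: ['journey'] (min_width=7, slack=3)
Line 7: ['plate'] (min_width=5, slack=5)
Line 8: ['chair', 'been'] (min_width=10, slack=0)
Line 9: ['dinosaur'] (min_width=8, slack=2)
Line 10: ['number'] (min_width=6, slack=4)
Line 11: ['progress'] (min_width=8, slack=2)
Line 12: ['letter'] (min_width=6, slack=4)
Line 13: ['number', 'cup'] (min_width=10, slack=0)
Line 14: ['milk'] (min_width=4, slack=6)
Line 15: ['number'] (min_width=6, slack=4)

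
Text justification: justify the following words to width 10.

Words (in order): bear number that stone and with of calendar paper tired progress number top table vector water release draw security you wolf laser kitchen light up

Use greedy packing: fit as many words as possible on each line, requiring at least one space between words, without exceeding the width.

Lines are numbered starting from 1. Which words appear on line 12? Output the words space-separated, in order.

Answer: vector

Derivation:
Line 1: ['bear'] (min_width=4, slack=6)
Line 2: ['number'] (min_width=6, slack=4)
Line 3: ['that', 'stone'] (min_width=10, slack=0)
Line 4: ['and', 'with'] (min_width=8, slack=2)
Line 5: ['of'] (min_width=2, slack=8)
Line 6: ['calendar'] (min_width=8, slack=2)
Line 7: ['paper'] (min_width=5, slack=5)
Line 8: ['tired'] (min_width=5, slack=5)
Line 9: ['progress'] (min_width=8, slack=2)
Line 10: ['number', 'top'] (min_width=10, slack=0)
Line 11: ['table'] (min_width=5, slack=5)
Line 12: ['vector'] (min_width=6, slack=4)
Line 13: ['water'] (min_width=5, slack=5)
Line 14: ['release'] (min_width=7, slack=3)
Line 15: ['draw'] (min_width=4, slack=6)
Line 16: ['security'] (min_width=8, slack=2)
Line 17: ['you', 'wolf'] (min_width=8, slack=2)
Line 18: ['laser'] (min_width=5, slack=5)
Line 19: ['kitchen'] (min_width=7, slack=3)
Line 20: ['light', 'up'] (min_width=8, slack=2)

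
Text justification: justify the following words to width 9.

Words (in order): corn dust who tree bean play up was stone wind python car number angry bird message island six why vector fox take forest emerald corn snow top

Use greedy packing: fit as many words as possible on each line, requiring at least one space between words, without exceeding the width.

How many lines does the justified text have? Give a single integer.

Answer: 20

Derivation:
Line 1: ['corn', 'dust'] (min_width=9, slack=0)
Line 2: ['who', 'tree'] (min_width=8, slack=1)
Line 3: ['bean', 'play'] (min_width=9, slack=0)
Line 4: ['up', 'was'] (min_width=6, slack=3)
Line 5: ['stone'] (min_width=5, slack=4)
Line 6: ['wind'] (min_width=4, slack=5)
Line 7: ['python'] (min_width=6, slack=3)
Line 8: ['car'] (min_width=3, slack=6)
Line 9: ['number'] (min_width=6, slack=3)
Line 10: ['angry'] (min_width=5, slack=4)
Line 11: ['bird'] (min_width=4, slack=5)
Line 12: ['message'] (min_width=7, slack=2)
Line 13: ['island'] (min_width=6, slack=3)
Line 14: ['six', 'why'] (min_width=7, slack=2)
Line 15: ['vector'] (min_width=6, slack=3)
Line 16: ['fox', 'take'] (min_width=8, slack=1)
Line 17: ['forest'] (min_width=6, slack=3)
Line 18: ['emerald'] (min_width=7, slack=2)
Line 19: ['corn', 'snow'] (min_width=9, slack=0)
Line 20: ['top'] (min_width=3, slack=6)
Total lines: 20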